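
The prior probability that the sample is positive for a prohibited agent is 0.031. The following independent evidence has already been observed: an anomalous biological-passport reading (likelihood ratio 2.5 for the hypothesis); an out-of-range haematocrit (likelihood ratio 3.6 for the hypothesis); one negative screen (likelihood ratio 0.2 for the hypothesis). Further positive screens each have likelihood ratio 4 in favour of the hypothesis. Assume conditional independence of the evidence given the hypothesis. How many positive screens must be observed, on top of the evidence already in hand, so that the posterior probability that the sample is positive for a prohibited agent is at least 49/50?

5

Prior odds = 0.031/0.969 = 31/969.
Combined Bayes factor of the evidence already in hand = 2.5 × 3.6 × 0.2 = 1.8.
Odds after that evidence = (31/969) × 1.8 = 93/1615.
Target odds = 0.98/0.02 = 49.
Need 4ⁿ ≥ 49 ÷ (93/1615) = 79135/93.
4⁴ = 256 falls short of 79135/93 but 4⁵ = 1024 reaches it, so n = 5.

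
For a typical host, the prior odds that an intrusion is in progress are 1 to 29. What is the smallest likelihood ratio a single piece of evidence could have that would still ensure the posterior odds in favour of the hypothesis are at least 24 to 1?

Prior odds = 1/29.
Target odds = 24.
Required Bayes factor = 24 ÷ (1/29) = 696.

696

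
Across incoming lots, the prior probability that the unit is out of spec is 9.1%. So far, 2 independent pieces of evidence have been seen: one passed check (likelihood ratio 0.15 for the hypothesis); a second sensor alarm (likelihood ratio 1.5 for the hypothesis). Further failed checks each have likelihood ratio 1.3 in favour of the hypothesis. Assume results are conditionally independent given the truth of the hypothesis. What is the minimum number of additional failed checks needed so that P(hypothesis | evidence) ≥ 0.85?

22

Prior odds = 0.091/0.909 = 91/909.
Combined Bayes factor of the evidence already in hand = 0.15 × 1.5 = 0.225.
Odds after that evidence = (91/909) × 0.225 = 91/4040.
Target odds = 0.85/0.15 = 17/3.
Need 1.3ⁿ ≥ 17/3 ÷ (91/4040) = 68680/273.
1.3²¹ ≈247.065 falls short of 68680/273 but 1.3²² ≈321.184 reaches it, so n = 22.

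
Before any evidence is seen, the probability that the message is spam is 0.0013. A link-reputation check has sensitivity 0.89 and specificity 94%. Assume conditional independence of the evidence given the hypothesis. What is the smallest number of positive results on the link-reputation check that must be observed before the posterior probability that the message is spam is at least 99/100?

5

Prior odds: 0.0013 ÷ 0.9987 = 13/9987.
False-positive rate = 1 − 0.94 = 0.06; likelihood ratio of a positive = 0.89/0.06 = 89/6.
Target odds: 0.99 ÷ 0.01 = 99.
Require (89/6)ⁿ ≥ 99 ÷ (13/9987) = 988713/13.
(89/6)⁴ = 62742241/1296 falls short of 988713/13 but (89/6)⁵ ≈718115 reaches it, so n = 5.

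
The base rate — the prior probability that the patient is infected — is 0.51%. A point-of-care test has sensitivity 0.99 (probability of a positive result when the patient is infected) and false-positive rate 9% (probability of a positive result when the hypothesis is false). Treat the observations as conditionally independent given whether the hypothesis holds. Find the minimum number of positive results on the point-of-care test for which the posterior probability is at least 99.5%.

5

Prior odds = 0.0051/0.9949 = 51/9949.
Likelihood ratio of a positive result = 0.99/0.09 = 11.
Target odds: 0.995 ÷ 0.005 = 199.
Need (51/9949) × 11ⁿ ≥ 199, i.e. 11ⁿ ≥ 1979851/51.
11⁴ = 14641 falls short of 1979851/51 but 11⁵ = 161051 reaches it, so n = 5.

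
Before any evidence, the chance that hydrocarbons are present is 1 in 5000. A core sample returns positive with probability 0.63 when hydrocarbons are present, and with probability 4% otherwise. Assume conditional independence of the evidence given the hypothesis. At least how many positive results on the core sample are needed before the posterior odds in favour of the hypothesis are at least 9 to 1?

4

Prior odds: 0.0002 ÷ 0.9998 = 1/4999.
Likelihood ratio of a positive result = 0.63/0.04 = 15.75.
Target odds = 9.
Need (1/4999) × 15.75ⁿ ≥ 9, i.e. 15.75ⁿ ≥ 44991.
15.75³ = 3906.984375 falls short of 44991 but 15.75⁴ = 15752961/256 reaches it, so n = 4.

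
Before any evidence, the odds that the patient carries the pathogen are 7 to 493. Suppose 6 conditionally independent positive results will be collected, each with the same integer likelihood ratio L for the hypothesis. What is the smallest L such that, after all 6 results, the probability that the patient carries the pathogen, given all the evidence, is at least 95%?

4

Prior odds = 7/493.
Target odds = 0.95/0.05 = 19.
Need L⁶ ≥ 19 ÷ (7/493) = 9367/7.
3⁶ = 729 < 9367/7 ≤ 4096 = 4⁶, so L = 4.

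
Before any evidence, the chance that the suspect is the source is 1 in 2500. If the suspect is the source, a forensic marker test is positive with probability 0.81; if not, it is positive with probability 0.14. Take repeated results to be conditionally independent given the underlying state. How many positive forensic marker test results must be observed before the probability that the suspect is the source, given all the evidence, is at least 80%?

Prior odds: 0.0004 ÷ 0.9996 = 1/2499.
Likelihood ratio of a positive = 0.81/0.14 = 81/14.
Target posterior odds = 0.8/0.2 = 4.
Need (1/2499) × (81/14)ⁿ ≥ 4, i.e. (81/14)ⁿ ≥ 9996.
(81/14)⁵ ≈6483.13 falls short of 9996 but (81/14)⁶ ≈37509.6 reaches it, so n = 6.

6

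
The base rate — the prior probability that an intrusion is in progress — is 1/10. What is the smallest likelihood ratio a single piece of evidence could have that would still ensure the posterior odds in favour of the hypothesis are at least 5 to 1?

Prior odds = 0.1/0.9 = 1/9.
Target odds = 5.
Required Bayes factor = 5 ÷ (1/9) = 45.

45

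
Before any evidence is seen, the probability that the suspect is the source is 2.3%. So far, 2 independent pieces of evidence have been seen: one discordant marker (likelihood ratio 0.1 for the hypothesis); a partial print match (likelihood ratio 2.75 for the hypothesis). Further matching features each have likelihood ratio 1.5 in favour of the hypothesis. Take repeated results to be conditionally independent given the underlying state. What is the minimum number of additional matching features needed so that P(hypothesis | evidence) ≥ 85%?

Prior odds = 0.023/0.977 = 23/977.
Combined Bayes factor of the evidence already in hand = 0.1 × 2.75 = 0.275.
Odds after that evidence = (23/977) × 0.275 = 253/39080.
Target odds = 0.85/0.15 = 17/3.
Need 1.5ⁿ ≥ 17/3 ÷ (253/39080) = 664360/759.
1.5¹⁶ = 43046721/65536 falls short of 664360/759 but 1.5¹⁷ = 129140163/131072 reaches it, so n = 17.

17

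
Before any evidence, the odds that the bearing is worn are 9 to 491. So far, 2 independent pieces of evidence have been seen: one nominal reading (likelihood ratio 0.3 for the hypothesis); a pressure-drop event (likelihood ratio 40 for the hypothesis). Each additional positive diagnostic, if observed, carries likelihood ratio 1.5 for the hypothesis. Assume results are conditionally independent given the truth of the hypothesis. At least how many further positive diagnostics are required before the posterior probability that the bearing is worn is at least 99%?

16

Prior odds = 9/491.
Combined Bayes factor of the evidence already in hand = 0.3 × 40 = 12.
Odds after that evidence = (9/491) × 12 = 108/491.
Target odds = 0.99/0.01 = 99.
Need 1.5ⁿ ≥ 99 ÷ (108/491) = 5401/12.
1.5¹⁵ = 14348907/32768 falls short of 5401/12 but 1.5¹⁶ = 43046721/65536 reaches it, so n = 16.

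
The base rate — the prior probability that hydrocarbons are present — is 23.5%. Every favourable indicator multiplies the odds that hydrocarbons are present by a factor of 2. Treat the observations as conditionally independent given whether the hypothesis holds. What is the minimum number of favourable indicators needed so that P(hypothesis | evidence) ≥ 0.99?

9

Prior odds = 0.235/0.765 = 47/153.
Likelihood ratio per favourable indicator = 2.
Target posterior odds = 0.99/0.01 = 99.
Need (47/153) × 2ⁿ ≥ 99, i.e. 2ⁿ ≥ 15147/47.
2⁸ = 256 falls short of 15147/47 but 2⁹ = 512 reaches it, so n = 9.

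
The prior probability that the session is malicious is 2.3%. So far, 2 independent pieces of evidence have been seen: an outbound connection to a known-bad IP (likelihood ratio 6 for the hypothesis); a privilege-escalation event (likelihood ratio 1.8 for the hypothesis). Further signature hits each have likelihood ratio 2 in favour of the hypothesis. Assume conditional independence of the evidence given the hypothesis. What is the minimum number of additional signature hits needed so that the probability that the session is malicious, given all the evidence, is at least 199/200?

10

Prior odds = 0.023/0.977 = 23/977.
Combined Bayes factor of the evidence already in hand = 6 × 1.8 = 10.8.
Odds after that evidence = (23/977) × 10.8 = 1242/4885.
Target odds = 0.995/0.005 = 199.
Need 2ⁿ ≥ 199 ÷ (1242/4885) = 972115/1242.
2⁹ = 512 falls short of 972115/1242 but 2¹⁰ = 1024 reaches it, so n = 10.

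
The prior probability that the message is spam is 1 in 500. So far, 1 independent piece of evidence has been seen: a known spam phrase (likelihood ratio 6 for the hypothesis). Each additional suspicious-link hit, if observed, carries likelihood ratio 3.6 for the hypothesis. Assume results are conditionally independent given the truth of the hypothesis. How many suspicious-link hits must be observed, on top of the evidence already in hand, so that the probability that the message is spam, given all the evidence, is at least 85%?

Prior odds = 0.002/0.998 = 1/499.
Bayes factor of the evidence already in hand = 6.
Odds after that evidence = (1/499) × 6 = 6/499.
Target odds = 0.85/0.15 = 17/3.
Need 3.6ⁿ ≥ 17/3 ÷ (6/499) = 8483/18.
3.6⁴ = 167.9616 falls short of 8483/18 but 3.6⁵ = 604.66176 reaches it, so n = 5.

5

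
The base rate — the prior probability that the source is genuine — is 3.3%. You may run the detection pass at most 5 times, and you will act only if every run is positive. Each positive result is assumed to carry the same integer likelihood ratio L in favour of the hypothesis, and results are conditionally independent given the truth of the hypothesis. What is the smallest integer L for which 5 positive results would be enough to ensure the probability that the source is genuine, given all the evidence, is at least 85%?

3

Prior odds = 0.033/0.967 = 33/967.
Target odds = 0.85/0.15 = 17/3.
Need L⁵ ≥ 17/3 ÷ (33/967) = 16439/99.
2⁵ = 32 < 16439/99 ≤ 243 = 3⁵, so L = 3.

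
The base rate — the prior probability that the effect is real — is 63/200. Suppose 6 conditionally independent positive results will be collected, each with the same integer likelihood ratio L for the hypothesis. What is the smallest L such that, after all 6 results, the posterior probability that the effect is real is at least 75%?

Prior odds = 0.315/0.685 = 63/137.
Target odds = 0.75/0.25 = 3.
Need L⁶ ≥ 3 ÷ (63/137) = 137/21.
1⁶ = 1 < 137/21 ≤ 64 = 2⁶, so L = 2.

2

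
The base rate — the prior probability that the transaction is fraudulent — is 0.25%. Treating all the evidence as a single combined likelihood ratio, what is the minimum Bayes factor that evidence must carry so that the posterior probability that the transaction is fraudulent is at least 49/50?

Prior odds = 0.0025/0.9975 = 1/399.
Target odds = 0.98/0.02 = 49.
Required Bayes factor = 49 ÷ (1/399) = 19551.

19551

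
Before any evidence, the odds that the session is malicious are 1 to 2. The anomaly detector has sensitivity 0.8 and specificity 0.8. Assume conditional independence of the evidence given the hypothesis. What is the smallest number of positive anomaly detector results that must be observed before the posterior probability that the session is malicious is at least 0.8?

Prior odds = 0.5.
False-positive rate = 1 − 0.8 = 0.2; likelihood ratio of a positive = 0.8/0.2 = 4.
Target odds: 0.8 ÷ 0.2 = 4.
Require 4ⁿ ≥ 4 ÷ 0.5 = 8.
4¹ = 4 falls short of 8 but 4² = 16 reaches it, so n = 2.

2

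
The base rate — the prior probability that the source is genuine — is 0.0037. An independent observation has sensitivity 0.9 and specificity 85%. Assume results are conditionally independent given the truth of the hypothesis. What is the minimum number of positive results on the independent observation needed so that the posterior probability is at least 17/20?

5

Prior odds = 0.0037/0.9963 = 37/9963.
False-positive rate = 1 − 0.85 = 0.15; likelihood ratio of a positive = 0.9/0.15 = 6.
Target posterior odds = 0.85/0.15 = 17/3.
Need (37/9963) × 6ⁿ ≥ 17/3, i.e. 6ⁿ ≥ 56457/37.
6⁴ = 1296 falls short of 56457/37 but 6⁵ = 7776 reaches it, so n = 5.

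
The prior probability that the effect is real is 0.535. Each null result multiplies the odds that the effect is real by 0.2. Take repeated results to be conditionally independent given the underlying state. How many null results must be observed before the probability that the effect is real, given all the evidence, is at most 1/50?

Prior odds: 0.535 ÷ 0.465 = 107/93.
Likelihood ratio per null result = 0.2.
Target posterior odds = 0.02/0.98 = 1/49.
Need (107/93) × 0.2ⁿ ≤ 1/49, i.e. 0.2ⁿ ≤ 93/5243.
0.2² = 0.04 is still above 93/5243 but 0.2³ = 0.008 is at or below it, so n = 3.

3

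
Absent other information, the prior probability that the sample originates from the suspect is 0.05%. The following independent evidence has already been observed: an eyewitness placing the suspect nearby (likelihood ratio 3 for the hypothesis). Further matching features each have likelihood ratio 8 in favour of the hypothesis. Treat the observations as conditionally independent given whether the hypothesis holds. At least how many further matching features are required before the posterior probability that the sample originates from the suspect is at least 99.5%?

Prior odds = 0.0005/0.9995 = 1/1999.
Bayes factor of the evidence already in hand = 3.
Odds after that evidence = (1/1999) × 3 = 3/1999.
Target odds = 0.995/0.005 = 199.
Need 8ⁿ ≥ 199 ÷ (3/1999) = 397801/3.
8⁵ = 32768 falls short of 397801/3 but 8⁶ = 262144 reaches it, so n = 6.

6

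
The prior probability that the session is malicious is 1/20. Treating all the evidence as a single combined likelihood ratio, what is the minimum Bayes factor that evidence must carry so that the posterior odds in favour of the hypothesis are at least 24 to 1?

Prior odds = 0.05/0.95 = 1/19.
Target odds = 24.
Required Bayes factor = 24 ÷ (1/19) = 456.

456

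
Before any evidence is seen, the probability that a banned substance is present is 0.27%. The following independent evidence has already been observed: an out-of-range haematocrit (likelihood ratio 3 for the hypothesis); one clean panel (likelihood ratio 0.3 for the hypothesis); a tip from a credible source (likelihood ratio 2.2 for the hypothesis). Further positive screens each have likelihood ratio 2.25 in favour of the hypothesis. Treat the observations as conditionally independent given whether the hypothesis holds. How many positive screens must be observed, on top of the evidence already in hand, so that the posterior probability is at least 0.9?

10

Prior odds = 0.0027/0.9973 = 27/9973.
Combined Bayes factor of the evidence already in hand = 3 × 0.3 × 2.2 = 1.98.
Odds after that evidence = (27/9973) × 1.98 = 2673/498650.
Target odds = 0.9/0.1 = 9.
Need 2.25ⁿ ≥ 9 ÷ (2673/498650) = 498650/297.
2.25⁹ = 387420489/262144 falls short of 498650/297 but 2.25¹⁰ ≈3325.26 reaches it, so n = 10.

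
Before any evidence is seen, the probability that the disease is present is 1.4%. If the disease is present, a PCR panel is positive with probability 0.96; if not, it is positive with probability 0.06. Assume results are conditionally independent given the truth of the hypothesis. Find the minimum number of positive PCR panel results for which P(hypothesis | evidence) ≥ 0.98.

Prior odds: 0.014 ÷ 0.986 = 7/493.
Likelihood ratio of a positive = 0.96/0.06 = 16.
Target posterior odds = 0.98/0.02 = 49.
Need (7/493) × 16ⁿ ≥ 49, i.e. 16ⁿ ≥ 3451.
16² = 256 falls short of 3451 but 16³ = 4096 reaches it, so n = 3.

3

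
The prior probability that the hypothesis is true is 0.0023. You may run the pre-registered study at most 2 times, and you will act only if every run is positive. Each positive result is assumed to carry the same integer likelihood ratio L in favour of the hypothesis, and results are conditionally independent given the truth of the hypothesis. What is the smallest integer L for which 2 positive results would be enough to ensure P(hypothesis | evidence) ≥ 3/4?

Prior odds = 0.0023/0.9977 = 23/9977.
Target odds = 0.75/0.25 = 3.
Need L² ≥ 3 ÷ (23/9977) = 29931/23.
36² = 1296 < 29931/23 ≤ 1369 = 37², so L = 37.

37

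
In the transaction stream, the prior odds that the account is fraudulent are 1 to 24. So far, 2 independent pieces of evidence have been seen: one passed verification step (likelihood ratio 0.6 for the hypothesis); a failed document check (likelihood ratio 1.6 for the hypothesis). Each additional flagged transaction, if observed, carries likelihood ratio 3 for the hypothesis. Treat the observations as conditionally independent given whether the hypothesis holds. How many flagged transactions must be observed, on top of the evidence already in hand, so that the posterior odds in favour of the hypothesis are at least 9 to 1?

5

Prior odds = 1/24.
Combined Bayes factor of the evidence already in hand = 0.6 × 1.6 = 0.96.
Odds after that evidence = (1/24) × 0.96 = 0.04.
Target odds = 9.
Need 3ⁿ ≥ 9 ÷ 0.04 = 225.
3⁴ = 81 falls short of 225 but 3⁵ = 243 reaches it, so n = 5.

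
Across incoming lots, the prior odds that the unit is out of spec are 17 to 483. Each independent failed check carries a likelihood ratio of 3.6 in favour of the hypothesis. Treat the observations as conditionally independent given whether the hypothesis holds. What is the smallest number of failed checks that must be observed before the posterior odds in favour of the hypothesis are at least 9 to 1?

5

Prior odds = 17/483.
Likelihood ratio per failed check = 3.6.
Target odds = 9.
Require 3.6ⁿ ≥ 9 ÷ (17/483) = 4347/17.
3.6⁴ = 167.9616 falls short of 4347/17 but 3.6⁵ = 604.66176 reaches it, so n = 5.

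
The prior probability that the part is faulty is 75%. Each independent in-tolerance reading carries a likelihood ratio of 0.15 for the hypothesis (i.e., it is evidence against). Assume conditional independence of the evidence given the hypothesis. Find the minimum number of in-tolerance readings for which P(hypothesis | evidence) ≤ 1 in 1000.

Prior odds: 0.75 ÷ 0.25 = 3.
Likelihood ratio per in-tolerance reading = 0.15.
Target odds: 0.001 ÷ 0.999 = 1/999.
Need 3 × 0.15ⁿ ≤ 1/999, i.e. 0.15ⁿ ≤ 1/2997.
0.15⁴ = 81/160000 is still above 1/2997 but 0.15⁵ = 243/3200000 is at or below it, so n = 5.

5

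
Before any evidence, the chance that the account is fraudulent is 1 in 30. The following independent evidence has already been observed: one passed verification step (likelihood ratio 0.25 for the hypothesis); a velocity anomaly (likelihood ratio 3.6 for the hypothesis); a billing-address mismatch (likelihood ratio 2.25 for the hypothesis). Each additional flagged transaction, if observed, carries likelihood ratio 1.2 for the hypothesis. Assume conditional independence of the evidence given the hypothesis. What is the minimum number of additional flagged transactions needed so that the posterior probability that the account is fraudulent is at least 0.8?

Prior odds = (1/30)/(29/30) = 1/29.
Combined Bayes factor of the evidence already in hand = 0.25 × 3.6 × 2.25 = 2.025.
Odds after that evidence = (1/29) × 2.025 = 81/1160.
Target odds = 0.8/0.2 = 4.
Need 1.2ⁿ ≥ 4 ÷ (81/1160) = 4640/81.
1.2²² ≈55.2061 falls short of 4640/81 but 1.2²³ ≈66.2474 reaches it, so n = 23.

23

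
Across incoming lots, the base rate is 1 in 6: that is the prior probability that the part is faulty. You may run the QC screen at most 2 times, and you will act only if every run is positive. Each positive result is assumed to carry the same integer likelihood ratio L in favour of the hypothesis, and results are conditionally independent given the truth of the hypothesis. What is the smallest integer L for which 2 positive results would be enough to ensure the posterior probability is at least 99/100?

23

Prior odds = (1/6)/(5/6) = 0.2.
Target odds = 0.99/0.01 = 99.
Need L² ≥ 99 ÷ 0.2 = 495.
22² = 484 < 495 ≤ 529 = 23², so L = 23.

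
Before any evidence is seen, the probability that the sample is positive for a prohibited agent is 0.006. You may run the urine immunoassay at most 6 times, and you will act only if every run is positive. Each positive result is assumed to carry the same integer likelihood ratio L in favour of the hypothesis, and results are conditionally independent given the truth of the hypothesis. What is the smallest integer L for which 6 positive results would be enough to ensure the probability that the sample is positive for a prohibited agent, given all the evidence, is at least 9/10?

Prior odds = 0.006/0.994 = 3/497.
Target odds = 0.9/0.1 = 9.
Need L⁶ ≥ 9 ÷ (3/497) = 1491.
3⁶ = 729 < 1491 ≤ 4096 = 4⁶, so L = 4.

4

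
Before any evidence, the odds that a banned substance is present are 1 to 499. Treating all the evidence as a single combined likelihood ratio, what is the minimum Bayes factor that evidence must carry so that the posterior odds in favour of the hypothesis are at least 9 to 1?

4491

Prior odds = 1/499.
Target odds = 9.
Required Bayes factor = 9 ÷ (1/499) = 4491.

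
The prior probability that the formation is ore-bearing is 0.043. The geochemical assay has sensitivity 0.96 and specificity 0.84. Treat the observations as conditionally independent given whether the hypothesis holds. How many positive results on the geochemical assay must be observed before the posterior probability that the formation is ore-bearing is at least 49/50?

4

Prior odds = 0.043/0.957 = 43/957.
False-positive rate = 1 − 0.84 = 0.16; likelihood ratio of a positive = 0.96/0.16 = 6.
Target odds: 0.98 ÷ 0.02 = 49.
Require 6ⁿ ≥ 49 ÷ (43/957) = 46893/43.
6³ = 216 falls short of 46893/43 but 6⁴ = 1296 reaches it, so n = 4.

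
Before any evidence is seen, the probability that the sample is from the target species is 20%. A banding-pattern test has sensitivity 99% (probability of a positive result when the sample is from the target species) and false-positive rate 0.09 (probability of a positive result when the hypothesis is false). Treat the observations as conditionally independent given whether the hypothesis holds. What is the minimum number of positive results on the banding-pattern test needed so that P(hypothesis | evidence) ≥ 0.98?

Prior odds = 0.2/0.8 = 0.25.
Likelihood ratio of a positive result = 0.99/0.09 = 11.
Target posterior odds = 0.98/0.02 = 49.
Require 11ⁿ ≥ 49 ÷ 0.25 = 196.
11² = 121 falls short of 196 but 11³ = 1331 reaches it, so n = 3.

3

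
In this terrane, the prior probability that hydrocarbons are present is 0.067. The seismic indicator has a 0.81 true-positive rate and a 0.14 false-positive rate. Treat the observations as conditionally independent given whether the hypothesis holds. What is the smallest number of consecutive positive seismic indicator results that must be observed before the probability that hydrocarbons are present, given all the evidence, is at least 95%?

4

Prior odds = 0.067/0.933 = 67/933.
Likelihood ratio of a positive result = 0.81/0.14 = 81/14.
Target odds: 0.95 ÷ 0.05 = 19.
Need (67/933) × (81/14)ⁿ ≥ 19, i.e. (81/14)ⁿ ≥ 17727/67.
(81/14)³ = 531441/2744 falls short of 17727/67 but (81/14)⁴ = 43046721/38416 reaches it, so n = 4.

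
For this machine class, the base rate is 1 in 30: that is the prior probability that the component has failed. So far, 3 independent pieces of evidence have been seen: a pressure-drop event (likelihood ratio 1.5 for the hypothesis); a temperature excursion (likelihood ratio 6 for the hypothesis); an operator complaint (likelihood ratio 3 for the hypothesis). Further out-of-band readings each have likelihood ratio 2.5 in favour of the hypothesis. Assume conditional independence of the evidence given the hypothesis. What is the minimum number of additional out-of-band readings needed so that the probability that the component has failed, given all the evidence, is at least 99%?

6

Prior odds = (1/30)/(29/30) = 1/29.
Combined Bayes factor of the evidence already in hand = 1.5 × 6 × 3 = 27.
Odds after that evidence = (1/29) × 27 = 27/29.
Target odds = 0.99/0.01 = 99.
Need 2.5ⁿ ≥ 99 ÷ (27/29) = 319/3.
2.5⁵ = 97.65625 falls short of 319/3 but 2.5⁶ = 244.140625 reaches it, so n = 6.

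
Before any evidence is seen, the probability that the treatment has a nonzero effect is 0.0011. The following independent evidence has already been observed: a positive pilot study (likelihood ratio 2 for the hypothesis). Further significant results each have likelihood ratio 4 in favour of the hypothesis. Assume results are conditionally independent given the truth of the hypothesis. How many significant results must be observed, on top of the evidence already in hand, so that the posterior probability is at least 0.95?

7

Prior odds = 0.0011/0.9989 = 11/9989.
Bayes factor of the evidence already in hand = 2.
Odds after that evidence = (11/9989) × 2 = 22/9989.
Target odds = 0.95/0.05 = 19.
Need 4ⁿ ≥ 19 ÷ (22/9989) = 189791/22.
4⁶ = 4096 falls short of 189791/22 but 4⁷ = 16384 reaches it, so n = 7.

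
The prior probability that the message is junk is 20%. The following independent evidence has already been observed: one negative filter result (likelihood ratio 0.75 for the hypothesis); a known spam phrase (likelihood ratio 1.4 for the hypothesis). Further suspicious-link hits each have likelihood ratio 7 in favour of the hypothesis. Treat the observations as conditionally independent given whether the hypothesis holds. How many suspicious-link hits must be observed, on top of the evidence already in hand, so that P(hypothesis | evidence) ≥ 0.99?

4

Prior odds = 0.2/0.8 = 0.25.
Combined Bayes factor of the evidence already in hand = 0.75 × 1.4 = 1.05.
Odds after that evidence = 0.25 × 1.05 = 0.2625.
Target odds = 0.99/0.01 = 99.
Need 7ⁿ ≥ 99 ÷ 0.2625 = 2640/7.
7³ = 343 falls short of 2640/7 but 7⁴ = 2401 reaches it, so n = 4.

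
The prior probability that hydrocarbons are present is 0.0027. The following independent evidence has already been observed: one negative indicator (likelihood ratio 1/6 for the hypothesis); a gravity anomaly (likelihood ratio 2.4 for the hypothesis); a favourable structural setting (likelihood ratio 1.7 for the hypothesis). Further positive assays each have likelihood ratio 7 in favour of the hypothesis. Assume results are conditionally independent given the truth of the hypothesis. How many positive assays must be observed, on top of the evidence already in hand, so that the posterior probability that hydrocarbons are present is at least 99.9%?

Prior odds = 0.0027/0.9973 = 27/9973.
Combined Bayes factor of the evidence already in hand = (1/6) × 2.4 × 1.7 = 0.68.
Odds after that evidence = (27/9973) × 0.68 = 459/249325.
Target odds = 0.999/0.001 = 999.
Need 7ⁿ ≥ 999 ÷ (459/249325) = 9225025/17.
7⁶ = 117649 falls short of 9225025/17 but 7⁷ = 823543 reaches it, so n = 7.

7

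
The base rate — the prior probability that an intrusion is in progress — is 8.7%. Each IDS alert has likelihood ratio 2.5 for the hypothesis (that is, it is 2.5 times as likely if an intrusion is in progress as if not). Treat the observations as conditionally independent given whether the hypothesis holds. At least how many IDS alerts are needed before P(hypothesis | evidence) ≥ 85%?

Prior odds = 0.087/0.913 = 87/913.
Likelihood ratio per IDS alert = 2.5.
Target posterior odds = 0.85/0.15 = 17/3.
Need (87/913) × 2.5ⁿ ≥ 17/3, i.e. 2.5ⁿ ≥ 15521/261.
2.5⁴ = 39.0625 falls short of 15521/261 but 2.5⁵ = 97.65625 reaches it, so n = 5.

5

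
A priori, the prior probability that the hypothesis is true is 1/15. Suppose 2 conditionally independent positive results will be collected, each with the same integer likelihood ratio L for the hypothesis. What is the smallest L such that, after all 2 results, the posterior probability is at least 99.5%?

Prior odds = (1/15)/(14/15) = 1/14.
Target odds = 0.995/0.005 = 199.
Need L² ≥ 199 ÷ (1/14) = 2786.
52² = 2704 < 2786 ≤ 2809 = 53², so L = 53.

53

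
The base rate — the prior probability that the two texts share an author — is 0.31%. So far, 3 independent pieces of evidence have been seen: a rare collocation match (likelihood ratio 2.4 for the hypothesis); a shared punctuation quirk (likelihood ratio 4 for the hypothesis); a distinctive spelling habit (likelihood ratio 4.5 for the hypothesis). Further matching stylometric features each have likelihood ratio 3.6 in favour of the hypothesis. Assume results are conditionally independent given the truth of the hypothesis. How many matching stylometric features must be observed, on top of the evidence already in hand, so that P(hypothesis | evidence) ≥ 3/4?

Prior odds = 0.0031/0.9969 = 31/9969.
Combined Bayes factor of the evidence already in hand = 2.4 × 4 × 4.5 = 43.2.
Odds after that evidence = (31/9969) × 43.2 = 2232/16615.
Target odds = 0.75/0.25 = 3.
Need 3.6ⁿ ≥ 3 ÷ (2232/16615) = 16615/744.
3.6² = 12.96 falls short of 16615/744 but 3.6³ = 46.656 reaches it, so n = 3.

3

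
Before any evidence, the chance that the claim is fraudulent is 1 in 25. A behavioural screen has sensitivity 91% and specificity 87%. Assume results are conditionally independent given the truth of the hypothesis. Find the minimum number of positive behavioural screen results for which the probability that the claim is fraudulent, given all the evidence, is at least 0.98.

4

Prior odds: 0.04 ÷ 0.96 = 1/24.
False-positive rate = 1 − 0.87 = 0.13; likelihood ratio of a positive = 0.91/0.13 = 7.
Target posterior odds = 0.98/0.02 = 49.
Need (1/24) × 7ⁿ ≥ 49, i.e. 7ⁿ ≥ 1176.
7³ = 343 falls short of 1176 but 7⁴ = 2401 reaches it, so n = 4.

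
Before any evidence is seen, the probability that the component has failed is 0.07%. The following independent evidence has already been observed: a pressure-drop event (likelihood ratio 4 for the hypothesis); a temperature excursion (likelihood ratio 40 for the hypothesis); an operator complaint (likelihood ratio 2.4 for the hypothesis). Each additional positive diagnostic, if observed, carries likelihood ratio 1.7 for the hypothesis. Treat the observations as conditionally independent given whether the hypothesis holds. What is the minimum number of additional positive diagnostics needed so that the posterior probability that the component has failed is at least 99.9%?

16

Prior odds = 0.0007/0.9993 = 7/9993.
Combined Bayes factor of the evidence already in hand = 4 × 40 × 2.4 = 384.
Odds after that evidence = (7/9993) × 384 = 896/3331.
Target odds = 0.999/0.001 = 999.
Need 1.7ⁿ ≥ 999 ÷ (896/3331) = 3327669/896.
1.7¹⁵ ≈2862.42 falls short of 3327669/896 but 1.7¹⁶ ≈4866.12 reaches it, so n = 16.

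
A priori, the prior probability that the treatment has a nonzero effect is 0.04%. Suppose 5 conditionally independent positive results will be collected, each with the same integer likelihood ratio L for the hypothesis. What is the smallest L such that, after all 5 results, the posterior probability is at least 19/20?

9

Prior odds = 0.0004/0.9996 = 1/2499.
Target odds = 0.95/0.05 = 19.
Need L⁵ ≥ 19 ÷ (1/2499) = 47481.
8⁵ = 32768 < 47481 ≤ 59049 = 9⁵, so L = 9.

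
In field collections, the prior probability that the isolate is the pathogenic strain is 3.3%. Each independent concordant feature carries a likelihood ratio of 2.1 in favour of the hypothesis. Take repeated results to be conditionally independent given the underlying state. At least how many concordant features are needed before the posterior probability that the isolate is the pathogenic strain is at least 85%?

7

Prior odds = 0.033/0.967 = 33/967.
Likelihood ratio per concordant feature = 2.1.
Target odds: 0.85 ÷ 0.15 = 17/3.
Need (33/967) × 2.1ⁿ ≥ 17/3, i.e. 2.1ⁿ ≥ 16439/99.
2.1⁶ = 85766121/1000000 falls short of 16439/99 but 2.1⁷ ≈180.109 reaches it, so n = 7.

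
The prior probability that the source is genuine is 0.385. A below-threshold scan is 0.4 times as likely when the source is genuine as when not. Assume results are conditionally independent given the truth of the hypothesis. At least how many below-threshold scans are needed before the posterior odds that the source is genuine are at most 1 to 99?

5

Prior odds: 0.385 ÷ 0.615 = 77/123.
Likelihood ratio per below-threshold scan = 0.4.
Target odds = 1/99.
Need (77/123) × 0.4ⁿ ≤ 1/99, i.e. 0.4ⁿ ≤ 41/2541.
0.4⁴ = 0.0256 is still above 41/2541 but 0.4⁵ = 0.01024 is at or below it, so n = 5.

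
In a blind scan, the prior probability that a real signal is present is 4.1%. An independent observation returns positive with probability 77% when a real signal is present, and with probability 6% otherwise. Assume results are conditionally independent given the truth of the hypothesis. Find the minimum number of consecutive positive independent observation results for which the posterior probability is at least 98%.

Prior odds: 0.041 ÷ 0.959 = 41/959.
Likelihood ratio of a positive result = 0.77/0.06 = 77/6.
Target posterior odds = 0.98/0.02 = 49.
Need (41/959) × (77/6)ⁿ ≥ 49, i.e. (77/6)ⁿ ≥ 46991/41.
(77/6)² = 5929/36 falls short of 46991/41 but (77/6)³ = 456533/216 reaches it, so n = 3.

3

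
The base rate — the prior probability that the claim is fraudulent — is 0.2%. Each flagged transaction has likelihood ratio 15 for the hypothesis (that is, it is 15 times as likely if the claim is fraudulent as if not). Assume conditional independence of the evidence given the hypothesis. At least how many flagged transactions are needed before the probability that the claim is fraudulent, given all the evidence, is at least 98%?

4

Prior odds = 0.002/0.998 = 1/499.
Likelihood ratio per flagged transaction = 15.
Target odds: 0.98 ÷ 0.02 = 49.
Need (1/499) × 15ⁿ ≥ 49, i.e. 15ⁿ ≥ 24451.
15³ = 3375 falls short of 24451 but 15⁴ = 50625 reaches it, so n = 4.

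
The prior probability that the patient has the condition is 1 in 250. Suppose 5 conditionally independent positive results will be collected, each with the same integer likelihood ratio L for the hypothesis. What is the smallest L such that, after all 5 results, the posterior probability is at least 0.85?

5

Prior odds = 0.004/0.996 = 1/249.
Target odds = 0.85/0.15 = 17/3.
Need L⁵ ≥ 17/3 ÷ (1/249) = 1411.
4⁵ = 1024 < 1411 ≤ 3125 = 5⁵, so L = 5.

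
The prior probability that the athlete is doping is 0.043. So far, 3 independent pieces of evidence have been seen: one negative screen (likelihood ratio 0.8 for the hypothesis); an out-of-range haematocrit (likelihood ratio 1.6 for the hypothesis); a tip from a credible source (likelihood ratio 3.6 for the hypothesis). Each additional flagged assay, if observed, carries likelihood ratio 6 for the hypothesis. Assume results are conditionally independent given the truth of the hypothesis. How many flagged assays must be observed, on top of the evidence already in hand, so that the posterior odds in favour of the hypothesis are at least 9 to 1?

Prior odds = 0.043/0.957 = 43/957.
Combined Bayes factor of the evidence already in hand = 0.8 × 1.6 × 3.6 = 4.608.
Odds after that evidence = (43/957) × 4.608 = 8256/39875.
Target odds = 9.
Need 6ⁿ ≥ 9 ÷ (8256/39875) = 119625/2752.
6² = 36 falls short of 119625/2752 but 6³ = 216 reaches it, so n = 3.

3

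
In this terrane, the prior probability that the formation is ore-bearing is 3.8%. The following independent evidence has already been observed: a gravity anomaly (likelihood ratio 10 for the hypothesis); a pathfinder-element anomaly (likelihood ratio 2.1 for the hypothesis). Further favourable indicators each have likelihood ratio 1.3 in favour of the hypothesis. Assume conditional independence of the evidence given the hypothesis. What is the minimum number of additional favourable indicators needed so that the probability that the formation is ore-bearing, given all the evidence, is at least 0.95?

12

Prior odds = 0.038/0.962 = 19/481.
Combined Bayes factor of the evidence already in hand = 10 × 2.1 = 21.
Odds after that evidence = (19/481) × 21 = 399/481.
Target odds = 0.95/0.05 = 19.
Need 1.3ⁿ ≥ 19 ÷ (399/481) = 481/21.
1.3¹¹ ≈17.9216 falls short of 481/21 but 1.3¹² ≈23.2981 reaches it, so n = 12.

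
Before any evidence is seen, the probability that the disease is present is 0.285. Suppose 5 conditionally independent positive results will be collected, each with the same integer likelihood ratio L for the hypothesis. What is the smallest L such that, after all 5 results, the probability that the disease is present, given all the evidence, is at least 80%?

Prior odds = 0.285/0.715 = 57/143.
Target odds = 0.8/0.2 = 4.
Need L⁵ ≥ 4 ÷ (57/143) = 572/57.
1⁵ = 1 < 572/57 ≤ 32 = 2⁵, so L = 2.

2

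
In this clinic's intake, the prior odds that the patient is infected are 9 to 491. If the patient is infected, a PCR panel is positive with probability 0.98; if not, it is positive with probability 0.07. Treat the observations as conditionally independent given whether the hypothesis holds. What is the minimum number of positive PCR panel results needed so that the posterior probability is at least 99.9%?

5

Prior odds = 9/491.
Likelihood ratio of a positive = 0.98/0.07 = 14.
Target posterior odds = 0.999/0.001 = 999.
Require 14ⁿ ≥ 999 ÷ (9/491) = 54501.
14⁴ = 38416 falls short of 54501 but 14⁵ = 537824 reaches it, so n = 5.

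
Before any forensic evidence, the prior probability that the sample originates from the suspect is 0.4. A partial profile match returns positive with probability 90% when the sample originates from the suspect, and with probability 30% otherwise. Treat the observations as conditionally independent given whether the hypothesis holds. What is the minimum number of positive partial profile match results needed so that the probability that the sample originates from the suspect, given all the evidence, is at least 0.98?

4

Prior odds = 0.4/0.6 = 2/3.
Likelihood ratio of a positive result = 0.9/0.3 = 3.
Target posterior odds = 0.98/0.02 = 49.
Require 3ⁿ ≥ 49 ÷ (2/3) = 73.5.
3³ = 27 falls short of 73.5 but 3⁴ = 81 reaches it, so n = 4.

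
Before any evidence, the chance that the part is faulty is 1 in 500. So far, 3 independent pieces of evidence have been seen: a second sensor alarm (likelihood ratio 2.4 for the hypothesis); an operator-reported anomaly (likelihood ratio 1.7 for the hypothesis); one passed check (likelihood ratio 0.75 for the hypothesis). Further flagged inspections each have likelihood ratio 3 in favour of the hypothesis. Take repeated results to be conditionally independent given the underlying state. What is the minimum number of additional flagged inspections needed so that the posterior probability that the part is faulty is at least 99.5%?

10

Prior odds = 0.002/0.998 = 1/499.
Combined Bayes factor of the evidence already in hand = 2.4 × 1.7 × 0.75 = 3.06.
Odds after that evidence = (1/499) × 3.06 = 153/24950.
Target odds = 0.995/0.005 = 199.
Need 3ⁿ ≥ 199 ÷ (153/24950) = 4965050/153.
3⁹ = 19683 falls short of 4965050/153 but 3¹⁰ = 59049 reaches it, so n = 10.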